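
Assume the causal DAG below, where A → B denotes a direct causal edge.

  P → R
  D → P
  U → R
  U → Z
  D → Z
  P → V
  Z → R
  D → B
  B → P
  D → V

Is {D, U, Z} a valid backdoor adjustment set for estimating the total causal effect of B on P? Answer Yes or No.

Yes

Backdoor paths from B to P (paths whose first edge points into B):
  P1: B <- D -> Z <- U -> R <- P
  P2: B <- D -> Z -> R <- P
  P3: B <- D -> P
  P4: B <- D -> V <- P
Condition 1 (no descendant of B in the set): holds — descendants of B are {P, R, V}; none are in {D, U, Z}.
Condition 2 (every backdoor path blocked by {D, U, Z}):
  P1: blocked at fork node D ∈ conditioning set.
  P2: blocked at fork node D ∈ conditioning set.
  P3: blocked at fork node D ∈ conditioning set.
  P4: blocked at fork node D ∈ conditioning set.
{D, U, Z} satisfies the backdoor criterion.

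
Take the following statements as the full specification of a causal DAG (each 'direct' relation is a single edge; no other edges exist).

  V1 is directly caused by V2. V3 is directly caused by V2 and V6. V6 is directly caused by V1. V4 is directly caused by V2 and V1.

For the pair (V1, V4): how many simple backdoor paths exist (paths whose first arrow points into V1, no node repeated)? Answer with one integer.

1

A backdoor path from V1 to V4 is any simple undirected path whose first edge points into V1 (i.e. leaves V1 via a parent).
Parents of V1: {V2}.
Enumerating:
  P1: V1 <- V2 -> V4
That exhausts the simple backdoor paths. Count: 1.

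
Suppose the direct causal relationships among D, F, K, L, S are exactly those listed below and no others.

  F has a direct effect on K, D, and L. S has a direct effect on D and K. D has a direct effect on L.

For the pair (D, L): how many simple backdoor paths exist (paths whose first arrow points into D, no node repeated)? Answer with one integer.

A backdoor path from D to L is any simple undirected path whose first edge points into D (i.e. leaves D via a parent).
Parents of D: {F, S}.
Enumerating:
  P1: D <- F -> L
  P2: D <- S -> K <- F -> L
That exhausts the simple backdoor paths. Count: 2.

2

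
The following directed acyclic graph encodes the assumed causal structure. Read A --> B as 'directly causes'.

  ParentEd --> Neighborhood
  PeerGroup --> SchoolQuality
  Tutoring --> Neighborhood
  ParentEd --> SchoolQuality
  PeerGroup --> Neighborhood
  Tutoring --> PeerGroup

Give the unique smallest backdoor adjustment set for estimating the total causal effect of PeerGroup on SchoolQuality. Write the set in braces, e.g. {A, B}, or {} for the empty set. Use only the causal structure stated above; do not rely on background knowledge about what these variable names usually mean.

{}

Variables eligible for adjustment (non-descendants of PeerGroup, excluding PeerGroup and SchoolQuality): {ParentEd, Tutoring}.
Backdoor paths from PeerGroup to SchoolQuality:
  P1: PeerGroup <- Tutoring -> Neighborhood <- ParentEd -> SchoolQuality
Each backdoor path contains an unconditioned collider, so every path is already blocked with the empty conditioning set:
  P1: blocked at collider Neighborhood (neither it nor any descendant is in the conditioning set).
The empty set is therefore the unique smallest valid set.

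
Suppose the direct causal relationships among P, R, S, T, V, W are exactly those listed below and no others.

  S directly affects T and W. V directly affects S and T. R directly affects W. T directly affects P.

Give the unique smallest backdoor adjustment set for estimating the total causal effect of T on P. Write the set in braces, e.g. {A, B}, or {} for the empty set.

Variables eligible for adjustment (non-descendants of T, excluding T and P): {R, S, V, W}.
Backdoor paths from T to P:
  (none)
With no backdoor paths the empty set already satisfies the criterion, and it is trivially minimal.

{}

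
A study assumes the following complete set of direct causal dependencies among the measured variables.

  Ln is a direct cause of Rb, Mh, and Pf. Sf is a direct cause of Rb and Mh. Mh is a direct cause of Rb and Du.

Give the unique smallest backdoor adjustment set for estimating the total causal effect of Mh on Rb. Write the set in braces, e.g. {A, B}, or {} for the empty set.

Variables eligible for adjustment (non-descendants of Mh, excluding Mh and Rb): {Ln, Pf, Sf}.
Backdoor paths from Mh to Rb:
  P1: Mh <- Ln -> Rb
  P2: Mh <- Sf -> Rb
The empty set is not sufficient: P1 (Mh <- Ln -> Rb) has no collider blocking it and no conditioned non-collider, so it is open.
Try {Ln, Sf}:
  P1: blocked at fork node Ln ∈ conditioning set.
  P2: blocked at fork node Sf ∈ conditioning set.
{Ln, Sf} contains no descendant of Mh and blocks every backdoor path.
Every element of {Ln, Sf} is needed (dropping Ln leaves P1 open; dropping Sf leaves P2 open), so no proper subset is valid.
Among all size-2 subsets of the eligible variables, only {Ln, Sf} blocks every backdoor path, so it is the unique smallest valid adjustment set.

{Ln, Sf}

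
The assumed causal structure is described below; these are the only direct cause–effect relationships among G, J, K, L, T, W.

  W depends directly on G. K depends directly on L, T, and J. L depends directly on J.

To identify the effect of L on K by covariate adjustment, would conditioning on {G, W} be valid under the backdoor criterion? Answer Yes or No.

Backdoor paths from L to K (paths whose first edge points into L):
  P1: L <- J -> K
Condition 1 (no descendant of L in the set): holds — descendants of L are {K}; none are in {G, W}.
Condition 2 (every backdoor path blocked by {G, W}):
  P1: open — no interior node is in the conditioning set.
{G, W} does not satisfy the backdoor criterion.

No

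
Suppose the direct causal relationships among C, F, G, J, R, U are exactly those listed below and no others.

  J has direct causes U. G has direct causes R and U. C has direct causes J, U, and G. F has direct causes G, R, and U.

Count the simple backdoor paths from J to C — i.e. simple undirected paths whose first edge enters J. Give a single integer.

A backdoor path from J to C is any simple undirected path whose first edge points into J (i.e. leaves J via a parent).
Parents of J: {U}.
Enumerating:
  P1: J <- U -> G -> C
  P2: J <- U -> C
  P3: J <- U -> F <- R -> G -> C
  P4: J <- U -> F <- G -> C
That exhausts the simple backdoor paths. Count: 4.

4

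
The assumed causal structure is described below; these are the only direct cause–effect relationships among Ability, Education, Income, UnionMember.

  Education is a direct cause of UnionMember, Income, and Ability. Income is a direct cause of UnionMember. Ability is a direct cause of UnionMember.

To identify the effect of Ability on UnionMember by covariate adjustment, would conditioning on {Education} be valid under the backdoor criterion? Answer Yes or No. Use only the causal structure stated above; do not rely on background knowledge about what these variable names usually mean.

Backdoor paths from Ability to UnionMember (paths whose first edge points into Ability):
  P1: Ability <- Education -> Income -> UnionMember
  P2: Ability <- Education -> UnionMember
Condition 1 (no descendant of Ability in the set): holds — descendants of Ability are {UnionMember}; none are in {Education}.
Condition 2 (every backdoor path blocked by {Education}):
  P1: blocked at fork node Education ∈ conditioning set.
  P2: blocked at fork node Education ∈ conditioning set.
{Education} satisfies the backdoor criterion.

Yes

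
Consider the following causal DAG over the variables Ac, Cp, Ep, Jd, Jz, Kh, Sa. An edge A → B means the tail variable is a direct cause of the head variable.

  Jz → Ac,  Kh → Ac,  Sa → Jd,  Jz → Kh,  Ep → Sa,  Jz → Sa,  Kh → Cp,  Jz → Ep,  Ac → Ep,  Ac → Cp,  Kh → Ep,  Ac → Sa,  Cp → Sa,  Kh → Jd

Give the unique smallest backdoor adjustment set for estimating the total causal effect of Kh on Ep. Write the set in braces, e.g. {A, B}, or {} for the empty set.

Variables eligible for adjustment (non-descendants of Kh, excluding Kh and Ep): {Jz}.
Backdoor paths from Kh to Ep:
  P1: Kh <- Jz -> Ac -> Ep
  P2: Kh <- Jz -> Ac -> Cp -> Sa <- Ep
  P3: Kh <- Jz -> Ac -> Sa <- Ep
  P4: Kh <- Jz -> Ep
  P5: Kh <- Jz -> Sa <- Ac -> Ep
  P6: Kh <- Jz -> Sa <- Ep
  P7: Kh <- Jz -> Sa <- Cp <- Ac -> Ep
The empty set is not sufficient: P1 (Kh <- Jz -> Ac -> Ep) has no collider blocking it and no conditioned non-collider, so it is open.
Try {Jz}:
  P1: blocked at fork node Jz ∈ conditioning set.
  P2: blocked at fork node Jz ∈ conditioning set.
  P3: blocked at fork node Jz ∈ conditioning set.
  P4: blocked at fork node Jz ∈ conditioning set.
  P5: blocked at fork node Jz ∈ conditioning set.
  P6: blocked at fork node Jz ∈ conditioning set.
  P7: blocked at fork node Jz ∈ conditioning set.
{Jz} contains no descendant of Kh and blocks every backdoor path.
{Jz} is the unique smallest valid adjustment set.

{Jz}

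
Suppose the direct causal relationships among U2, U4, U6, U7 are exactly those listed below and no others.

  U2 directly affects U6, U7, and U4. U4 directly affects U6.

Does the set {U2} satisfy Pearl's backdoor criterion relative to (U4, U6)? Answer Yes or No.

Backdoor paths from U4 to U6 (paths whose first edge points into U4):
  P1: U4 <- U2 -> U6
Condition 1 (no descendant of U4 in the set): holds — descendants of U4 are {U6}; none are in {U2}.
Condition 2 (every backdoor path blocked by {U2}):
  P1: blocked at fork node U2 ∈ conditioning set.
{U2} satisfies the backdoor criterion.

Yes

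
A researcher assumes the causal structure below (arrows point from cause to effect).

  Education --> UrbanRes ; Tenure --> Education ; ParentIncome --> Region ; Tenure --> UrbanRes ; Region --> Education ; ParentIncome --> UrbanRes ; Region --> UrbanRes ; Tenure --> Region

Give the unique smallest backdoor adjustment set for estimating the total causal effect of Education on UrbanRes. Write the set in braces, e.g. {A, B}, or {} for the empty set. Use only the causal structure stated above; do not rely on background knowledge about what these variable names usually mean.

Variables eligible for adjustment (non-descendants of Education, excluding Education and UrbanRes): {ParentIncome, Region, Tenure}.
Backdoor paths from Education to UrbanRes:
  P1: Education <- Tenure -> Region <- ParentIncome -> UrbanRes
  P2: Education <- Tenure -> Region -> UrbanRes
  P3: Education <- Tenure -> UrbanRes
  P4: Education <- Region <- ParentIncome -> UrbanRes
  P5: Education <- Region <- Tenure -> UrbanRes
  P6: Education <- Region -> UrbanRes
The empty set is not sufficient: P2 (Education <- Tenure -> Region -> UrbanRes) has no collider blocking it and no conditioned non-collider, so it is open.
Try {Region, Tenure}:
  P1: blocked at fork node Tenure ∈ conditioning set.
  P2: blocked at fork node Tenure ∈ conditioning set.
  P3: blocked at fork node Tenure ∈ conditioning set.
  P4: blocked at chain node Region ∈ conditioning set.
  P5: blocked at chain node Region ∈ conditioning set.
  P6: blocked at fork node Region ∈ conditioning set.
{Region, Tenure} contains no descendant of Education and blocks every backdoor path.
Every element of {Region, Tenure} is needed (dropping Region leaves P4 open; dropping Tenure leaves P1 open), so no proper subset is valid.
Among all size-2 subsets of the eligible variables, only {Region, Tenure} blocks every backdoor path, so it is the unique smallest valid adjustment set.

{Region, Tenure}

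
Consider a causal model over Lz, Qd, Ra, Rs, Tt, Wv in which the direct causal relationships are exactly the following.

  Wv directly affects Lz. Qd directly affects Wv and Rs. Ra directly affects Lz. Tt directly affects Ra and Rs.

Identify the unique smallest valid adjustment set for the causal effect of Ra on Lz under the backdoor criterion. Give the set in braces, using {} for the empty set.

{}

Variables eligible for adjustment (non-descendants of Ra, excluding Ra and Lz): {Qd, Rs, Tt, Wv}.
Backdoor paths from Ra to Lz:
  P1: Ra <- Tt -> Rs <- Qd -> Wv -> Lz
Each backdoor path contains an unconditioned collider, so every path is already blocked with the empty conditioning set:
  P1: blocked at collider Rs (neither it nor any descendant is in the conditioning set).
The empty set is therefore the unique smallest valid set.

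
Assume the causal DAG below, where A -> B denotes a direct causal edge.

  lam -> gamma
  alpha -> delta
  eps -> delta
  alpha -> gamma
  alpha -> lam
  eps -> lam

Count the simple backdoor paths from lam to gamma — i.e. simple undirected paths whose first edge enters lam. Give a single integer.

A backdoor path from lam to gamma is any simple undirected path whose first edge points into lam (i.e. leaves lam via a parent).
Parents of lam: {alpha, eps}.
Enumerating:
  P1: lam <- alpha -> gamma
  P2: lam <- eps -> delta <- alpha -> gamma
That exhausts the simple backdoor paths. Count: 2.

2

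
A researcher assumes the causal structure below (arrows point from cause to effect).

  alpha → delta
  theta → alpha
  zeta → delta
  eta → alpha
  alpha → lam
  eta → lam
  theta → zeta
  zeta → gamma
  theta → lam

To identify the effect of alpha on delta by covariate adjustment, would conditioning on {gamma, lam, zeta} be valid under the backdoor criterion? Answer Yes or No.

No

Backdoor paths from alpha to delta (paths whose first edge points into alpha):
  P1: alpha <- theta -> zeta -> delta
  P2: alpha <- eta -> lam <- theta -> zeta -> delta
Condition 1 (no descendant of alpha in the set): FAILS — lam is a descendant of alpha.
Condition 2 (every backdoor path blocked by {gamma, lam, zeta}):
  P1: blocked at chain node zeta ∈ conditioning set.
  P2: blocked at chain node zeta ∈ conditioning set.
{gamma, lam, zeta} does not satisfy the backdoor criterion.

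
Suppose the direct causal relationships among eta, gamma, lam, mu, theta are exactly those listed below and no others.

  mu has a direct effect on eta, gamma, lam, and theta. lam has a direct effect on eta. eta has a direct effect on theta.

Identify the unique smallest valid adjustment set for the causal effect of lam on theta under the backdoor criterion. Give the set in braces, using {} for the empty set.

Variables eligible for adjustment (non-descendants of lam, excluding lam and theta): {gamma, mu}.
Backdoor paths from lam to theta:
  P1: lam <- mu -> eta -> theta
  P2: lam <- mu -> theta
The empty set is not sufficient: P1 (lam <- mu -> eta -> theta) has no collider blocking it and no conditioned non-collider, so it is open.
Try {mu}:
  P1: blocked at fork node mu ∈ conditioning set.
  P2: blocked at fork node mu ∈ conditioning set.
{mu} contains no descendant of lam and blocks every backdoor path.
No other singleton works — e.g. {gamma} leaves P1 open — so {mu} is the unique smallest valid adjustment set.

{mu}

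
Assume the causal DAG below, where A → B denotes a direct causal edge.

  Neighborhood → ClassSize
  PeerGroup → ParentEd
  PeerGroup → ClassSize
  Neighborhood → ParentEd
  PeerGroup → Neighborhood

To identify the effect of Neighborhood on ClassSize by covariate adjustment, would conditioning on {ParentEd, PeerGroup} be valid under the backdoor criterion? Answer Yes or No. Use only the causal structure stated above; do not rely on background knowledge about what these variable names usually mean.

Backdoor paths from Neighborhood to ClassSize (paths whose first edge points into Neighborhood):
  P1: Neighborhood <- PeerGroup -> ClassSize
Condition 1 (no descendant of Neighborhood in the set): FAILS — ParentEd is a descendant of Neighborhood.
Condition 2 (every backdoor path blocked by {ParentEd, PeerGroup}):
  P1: blocked at fork node PeerGroup ∈ conditioning set.
{ParentEd, PeerGroup} does not satisfy the backdoor criterion.

No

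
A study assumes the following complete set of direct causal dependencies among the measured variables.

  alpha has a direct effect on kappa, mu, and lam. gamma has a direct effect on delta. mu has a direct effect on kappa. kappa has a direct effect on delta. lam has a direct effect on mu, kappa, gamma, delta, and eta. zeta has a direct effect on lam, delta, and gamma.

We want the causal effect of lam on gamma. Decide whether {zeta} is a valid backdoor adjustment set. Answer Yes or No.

Backdoor paths from lam to gamma (paths whose first edge points into lam):
  P1: lam <- zeta -> gamma
  P2: lam <- zeta -> delta <- gamma
  P3: lam <- alpha -> mu -> kappa -> delta <- zeta -> gamma
  P4: lam <- alpha -> mu -> kappa -> delta <- gamma
  P5: lam <- alpha -> kappa -> delta <- zeta -> gamma
  P6: lam <- alpha -> kappa -> delta <- gamma
Condition 1 (no descendant of lam in the set): holds — descendants of lam are {delta, eta, gamma, kappa, mu}; none are in {zeta}.
Condition 2 (every backdoor path blocked by {zeta}):
  P1: blocked at fork node zeta ∈ conditioning set.
  P2: blocked at fork node zeta ∈ conditioning set.
  P3: blocked at collider delta (neither it nor any descendant is in the conditioning set).
  P4: blocked at collider delta (neither it nor any descendant is in the conditioning set).
  P5: blocked at collider delta (neither it nor any descendant is in the conditioning set).
  P6: blocked at collider delta (neither it nor any descendant is in the conditioning set).
{zeta} satisfies the backdoor criterion.

Yes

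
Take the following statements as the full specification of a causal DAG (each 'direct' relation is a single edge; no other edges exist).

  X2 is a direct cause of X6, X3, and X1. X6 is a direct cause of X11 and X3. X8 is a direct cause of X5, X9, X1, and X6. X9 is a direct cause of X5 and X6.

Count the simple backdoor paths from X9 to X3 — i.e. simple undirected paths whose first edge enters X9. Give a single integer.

A backdoor path from X9 to X3 is any simple undirected path whose first edge points into X9 (i.e. leaves X9 via a parent).
Parents of X9: {X8}.
Enumerating:
  P1: X9 <- X8 -> X1 <- X2 -> X6 -> X3
  P2: X9 <- X8 -> X1 <- X2 -> X3
  P3: X9 <- X8 -> X6 <- X2 -> X3
  P4: X9 <- X8 -> X6 -> X3
That exhausts the simple backdoor paths. Count: 4.

4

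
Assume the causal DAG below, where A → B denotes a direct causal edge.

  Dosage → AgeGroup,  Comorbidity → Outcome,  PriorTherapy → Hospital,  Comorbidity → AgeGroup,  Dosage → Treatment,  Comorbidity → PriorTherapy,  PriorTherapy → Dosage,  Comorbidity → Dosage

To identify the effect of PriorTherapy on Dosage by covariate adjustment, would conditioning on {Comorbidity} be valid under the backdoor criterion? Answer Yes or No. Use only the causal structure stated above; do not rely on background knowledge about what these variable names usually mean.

Backdoor paths from PriorTherapy to Dosage (paths whose first edge points into PriorTherapy):
  P1: PriorTherapy <- Comorbidity -> Dosage
  P2: PriorTherapy <- Comorbidity -> AgeGroup <- Dosage
Condition 1 (no descendant of PriorTherapy in the set): holds — descendants of PriorTherapy are {AgeGroup, Dosage, Hospital, Treatment}; none are in {Comorbidity}.
Condition 2 (every backdoor path blocked by {Comorbidity}):
  P1: blocked at fork node Comorbidity ∈ conditioning set.
  P2: blocked at fork node Comorbidity ∈ conditioning set.
{Comorbidity} satisfies the backdoor criterion.

Yes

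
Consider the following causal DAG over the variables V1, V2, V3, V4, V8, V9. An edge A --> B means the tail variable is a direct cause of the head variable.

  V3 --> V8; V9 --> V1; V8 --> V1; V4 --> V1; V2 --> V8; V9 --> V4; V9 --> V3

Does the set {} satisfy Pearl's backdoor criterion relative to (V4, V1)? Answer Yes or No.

No

Backdoor paths from V4 to V1 (paths whose first edge points into V4):
  P1: V4 <- V9 -> V3 -> V8 -> V1
  P2: V4 <- V9 -> V1
Condition 1 (no descendant of V4 in the set): holds — descendants of V4 are {V1}; none are in {}.
Condition 2 (every backdoor path blocked by {}):
  P1: open — no interior node is in the conditioning set.
  P2: open — no interior node is in the conditioning set.
{} does not satisfy the backdoor criterion.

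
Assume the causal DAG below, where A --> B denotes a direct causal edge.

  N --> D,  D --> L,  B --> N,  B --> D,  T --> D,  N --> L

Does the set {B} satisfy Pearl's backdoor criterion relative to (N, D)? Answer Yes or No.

Backdoor paths from N to D (paths whose first edge points into N):
  P1: N <- B -> D
Condition 1 (no descendant of N in the set): holds — descendants of N are {D, L}; none are in {B}.
Condition 2 (every backdoor path blocked by {B}):
  P1: blocked at fork node B ∈ conditioning set.
{B} satisfies the backdoor criterion.

Yes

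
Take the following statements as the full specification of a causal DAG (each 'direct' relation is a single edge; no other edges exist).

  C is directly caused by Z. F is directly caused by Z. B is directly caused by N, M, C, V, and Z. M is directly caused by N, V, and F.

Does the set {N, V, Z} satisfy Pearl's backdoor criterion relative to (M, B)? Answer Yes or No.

Yes

Backdoor paths from M to B (paths whose first edge points into M):
  P1: M <- V -> B
  P2: M <- F <- Z -> C -> B
  P3: M <- F <- Z -> B
  P4: M <- N -> B
Condition 1 (no descendant of M in the set): holds — descendants of M are {B}; none are in {N, V, Z}.
Condition 2 (every backdoor path blocked by {N, V, Z}):
  P1: blocked at fork node V ∈ conditioning set.
  P2: blocked at fork node Z ∈ conditioning set.
  P3: blocked at fork node Z ∈ conditioning set.
  P4: blocked at fork node N ∈ conditioning set.
{N, V, Z} satisfies the backdoor criterion.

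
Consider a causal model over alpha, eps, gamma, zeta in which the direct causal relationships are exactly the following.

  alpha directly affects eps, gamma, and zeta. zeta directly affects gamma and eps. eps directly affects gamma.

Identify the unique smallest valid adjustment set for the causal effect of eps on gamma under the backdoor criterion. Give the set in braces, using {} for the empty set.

Variables eligible for adjustment (non-descendants of eps, excluding eps and gamma): {alpha, zeta}.
Backdoor paths from eps to gamma:
  P1: eps <- alpha -> zeta -> gamma
  P2: eps <- alpha -> gamma
  P3: eps <- zeta <- alpha -> gamma
  P4: eps <- zeta -> gamma
The empty set is not sufficient: P1 (eps <- alpha -> zeta -> gamma) has no collider blocking it and no conditioned non-collider, so it is open.
Try {alpha, zeta}:
  P1: blocked at fork node alpha ∈ conditioning set.
  P2: blocked at fork node alpha ∈ conditioning set.
  P3: blocked at chain node zeta ∈ conditioning set.
  P4: blocked at fork node zeta ∈ conditioning set.
{alpha, zeta} contains no descendant of eps and blocks every backdoor path.
Every element of {alpha, zeta} is needed (dropping alpha leaves P2 open; dropping zeta leaves P4 open), so no proper subset is valid.
Among all size-2 subsets of the eligible variables, only {alpha, zeta} blocks every backdoor path, so it is the unique smallest valid adjustment set.

{alpha, zeta}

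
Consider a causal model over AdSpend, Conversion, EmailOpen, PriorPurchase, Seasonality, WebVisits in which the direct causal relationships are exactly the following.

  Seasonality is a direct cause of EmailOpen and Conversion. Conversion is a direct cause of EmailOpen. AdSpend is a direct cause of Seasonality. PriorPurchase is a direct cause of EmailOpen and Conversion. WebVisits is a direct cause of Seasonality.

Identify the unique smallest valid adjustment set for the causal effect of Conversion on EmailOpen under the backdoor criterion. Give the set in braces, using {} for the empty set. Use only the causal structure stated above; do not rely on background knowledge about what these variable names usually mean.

Variables eligible for adjustment (non-descendants of Conversion, excluding Conversion and EmailOpen): {AdSpend, PriorPurchase, Seasonality, WebVisits}.
Backdoor paths from Conversion to EmailOpen:
  P1: Conversion <- PriorPurchase -> EmailOpen
  P2: Conversion <- Seasonality -> EmailOpen
The empty set is not sufficient: P1 (Conversion <- PriorPurchase -> EmailOpen) has no collider blocking it and no conditioned non-collider, so it is open.
Try {PriorPurchase, Seasonality}:
  P1: blocked at fork node PriorPurchase ∈ conditioning set.
  P2: blocked at fork node Seasonality ∈ conditioning set.
{PriorPurchase, Seasonality} contains no descendant of Conversion and blocks every backdoor path.
Every element of {PriorPurchase, Seasonality} is needed (dropping PriorPurchase leaves P1 open; dropping Seasonality leaves P2 open), so no proper subset is valid.
Among all size-2 subsets of the eligible variables, only {PriorPurchase, Seasonality} blocks every backdoor path, so it is the unique smallest valid adjustment set.

{PriorPurchase, Seasonality}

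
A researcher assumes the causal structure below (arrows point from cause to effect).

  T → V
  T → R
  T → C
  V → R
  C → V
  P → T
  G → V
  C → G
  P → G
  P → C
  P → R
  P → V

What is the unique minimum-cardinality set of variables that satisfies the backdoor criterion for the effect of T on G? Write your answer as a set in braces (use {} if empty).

Variables eligible for adjustment (non-descendants of T, excluding T and G): {P}.
Backdoor paths from T to G:
  P1: T <- P -> C -> G
  P2: T <- P -> C -> V <- G
  P3: T <- P -> G
  P4: T <- P -> V <- C -> G
  P5: T <- P -> V <- G
  P6: T <- P -> R <- V <- C -> G
  P7: T <- P -> R <- V <- G
The empty set is not sufficient: P1 (T <- P -> C -> G) has no collider blocking it and no conditioned non-collider, so it is open.
Try {P}:
  P1: blocked at fork node P ∈ conditioning set.
  P2: blocked at fork node P ∈ conditioning set.
  P3: blocked at fork node P ∈ conditioning set.
  P4: blocked at fork node P ∈ conditioning set.
  P5: blocked at fork node P ∈ conditioning set.
  P6: blocked at fork node P ∈ conditioning set.
  P7: blocked at fork node P ∈ conditioning set.
{P} contains no descendant of T and blocks every backdoor path.
{P} is the unique smallest valid adjustment set.

{P}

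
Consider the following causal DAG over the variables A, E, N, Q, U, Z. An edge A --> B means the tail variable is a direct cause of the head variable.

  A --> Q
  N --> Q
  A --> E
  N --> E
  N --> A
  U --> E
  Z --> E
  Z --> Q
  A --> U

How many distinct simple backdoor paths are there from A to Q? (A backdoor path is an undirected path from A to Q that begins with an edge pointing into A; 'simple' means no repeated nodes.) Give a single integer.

2

A backdoor path from A to Q is any simple undirected path whose first edge points into A (i.e. leaves A via a parent).
Parents of A: {N}.
Enumerating:
  P1: A <- N -> E <- Z -> Q
  P2: A <- N -> Q
That exhausts the simple backdoor paths. Count: 2.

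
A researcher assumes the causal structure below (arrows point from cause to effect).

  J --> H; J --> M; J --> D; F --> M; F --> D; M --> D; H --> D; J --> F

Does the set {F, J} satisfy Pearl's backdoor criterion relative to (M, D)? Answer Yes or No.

Backdoor paths from M to D (paths whose first edge points into M):
  P1: M <- J -> F -> D
  P2: M <- J -> H -> D
  P3: M <- J -> D
  P4: M <- F <- J -> H -> D
  P5: M <- F <- J -> D
  P6: M <- F -> D
Condition 1 (no descendant of M in the set): holds — descendants of M are {D}; none are in {F, J}.
Condition 2 (every backdoor path blocked by {F, J}):
  P1: blocked at fork node J ∈ conditioning set.
  P2: blocked at fork node J ∈ conditioning set.
  P3: blocked at fork node J ∈ conditioning set.
  P4: blocked at chain node F ∈ conditioning set.
  P5: blocked at chain node F ∈ conditioning set.
  P6: blocked at fork node F ∈ conditioning set.
{F, J} satisfies the backdoor criterion.

Yes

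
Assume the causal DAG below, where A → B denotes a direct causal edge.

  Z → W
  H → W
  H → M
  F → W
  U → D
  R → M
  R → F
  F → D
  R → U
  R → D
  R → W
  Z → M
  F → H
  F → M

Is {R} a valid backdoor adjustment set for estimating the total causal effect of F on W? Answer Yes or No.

Backdoor paths from F to W (paths whose first edge points into F):
  P1: F <- R -> M <- Z -> W
  P2: F <- R -> M <- H -> W
  P3: F <- R -> W
Condition 1 (no descendant of F in the set): holds — descendants of F are {D, H, M, W}; none are in {R}.
Condition 2 (every backdoor path blocked by {R}):
  P1: blocked at fork node R ∈ conditioning set.
  P2: blocked at fork node R ∈ conditioning set.
  P3: blocked at fork node R ∈ conditioning set.
{R} satisfies the backdoor criterion.

Yes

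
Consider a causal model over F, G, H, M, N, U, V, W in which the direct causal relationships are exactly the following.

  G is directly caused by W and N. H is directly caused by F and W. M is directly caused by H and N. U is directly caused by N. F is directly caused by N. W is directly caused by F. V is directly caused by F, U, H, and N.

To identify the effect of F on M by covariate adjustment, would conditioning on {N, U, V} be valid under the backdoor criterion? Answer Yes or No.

Backdoor paths from F to M (paths whose first edge points into F):
  P1: F <- N -> U -> V <- H -> M
  P2: F <- N -> G <- W -> H -> M
  P3: F <- N -> V <- H -> M
  P4: F <- N -> M
Condition 1 (no descendant of F in the set): FAILS — V is a descendant of F.
Condition 2 (every backdoor path blocked by {N, U, V}):
  P1: blocked at fork node N ∈ conditioning set.
  P2: blocked at fork node N ∈ conditioning set.
  P3: blocked at fork node N ∈ conditioning set.
  P4: blocked at fork node N ∈ conditioning set.
{N, U, V} does not satisfy the backdoor criterion.

No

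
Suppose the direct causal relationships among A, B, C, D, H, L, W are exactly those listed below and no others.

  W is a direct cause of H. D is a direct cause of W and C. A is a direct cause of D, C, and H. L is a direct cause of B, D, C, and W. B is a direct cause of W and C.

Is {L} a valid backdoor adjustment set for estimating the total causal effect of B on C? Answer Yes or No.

Backdoor paths from B to C (paths whose first edge points into B):
  P1: B <- L -> D <- A -> C
  P2: B <- L -> D -> W -> H <- A -> C
  P3: B <- L -> D -> C
  P4: B <- L -> W <- D <- A -> C
  P5: B <- L -> W <- D -> C
  P6: B <- L -> W -> H <- A -> D -> C
  P7: B <- L -> W -> H <- A -> C
  P8: B <- L -> C
Condition 1 (no descendant of B in the set): holds — descendants of B are {C, H, W}; none are in {L}.
Condition 2 (every backdoor path blocked by {L}):
  P1: blocked at fork node L ∈ conditioning set.
  P2: blocked at fork node L ∈ conditioning set.
  P3: blocked at fork node L ∈ conditioning set.
  P4: blocked at fork node L ∈ conditioning set.
  P5: blocked at fork node L ∈ conditioning set.
  P6: blocked at fork node L ∈ conditioning set.
  P7: blocked at fork node L ∈ conditioning set.
  P8: blocked at fork node L ∈ conditioning set.
{L} satisfies the backdoor criterion.

Yes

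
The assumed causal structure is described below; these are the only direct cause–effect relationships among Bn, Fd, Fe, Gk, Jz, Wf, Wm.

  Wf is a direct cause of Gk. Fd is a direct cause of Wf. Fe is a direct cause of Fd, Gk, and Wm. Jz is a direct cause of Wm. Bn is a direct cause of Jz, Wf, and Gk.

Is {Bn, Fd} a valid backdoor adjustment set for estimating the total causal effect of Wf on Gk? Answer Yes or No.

Yes

Backdoor paths from Wf to Gk (paths whose first edge points into Wf):
  P1: Wf <- Bn -> Jz -> Wm <- Fe -> Gk
  P2: Wf <- Bn -> Gk
  P3: Wf <- Fd <- Fe -> Wm <- Jz <- Bn -> Gk
  P4: Wf <- Fd <- Fe -> Gk
Condition 1 (no descendant of Wf in the set): holds — descendants of Wf are {Gk}; none are in {Bn, Fd}.
Condition 2 (every backdoor path blocked by {Bn, Fd}):
  P1: blocked at fork node Bn ∈ conditioning set.
  P2: blocked at fork node Bn ∈ conditioning set.
  P3: blocked at chain node Fd ∈ conditioning set.
  P4: blocked at chain node Fd ∈ conditioning set.
{Bn, Fd} satisfies the backdoor criterion.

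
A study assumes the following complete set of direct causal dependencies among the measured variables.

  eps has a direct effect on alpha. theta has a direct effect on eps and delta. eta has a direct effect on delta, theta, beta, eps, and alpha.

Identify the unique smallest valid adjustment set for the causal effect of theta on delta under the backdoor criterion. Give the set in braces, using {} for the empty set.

{eta}

Variables eligible for adjustment (non-descendants of theta, excluding theta and delta): {beta, eta}.
Backdoor paths from theta to delta:
  P1: theta <- eta -> delta
The empty set is not sufficient: P1 (theta <- eta -> delta) has no collider blocking it and no conditioned non-collider, so it is open.
Try {eta}:
  P1: blocked at fork node eta ∈ conditioning set.
{eta} contains no descendant of theta and blocks every backdoor path.
No other singleton works — e.g. {beta} leaves P1 open — so {eta} is the unique smallest valid adjustment set.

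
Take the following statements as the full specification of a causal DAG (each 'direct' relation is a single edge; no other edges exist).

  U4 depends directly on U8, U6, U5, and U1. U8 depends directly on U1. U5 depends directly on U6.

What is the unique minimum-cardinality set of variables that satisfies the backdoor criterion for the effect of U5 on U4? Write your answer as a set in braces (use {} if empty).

{U6}

Variables eligible for adjustment (non-descendants of U5, excluding U5 and U4): {U1, U6, U8}.
Backdoor paths from U5 to U4:
  P1: U5 <- U6 -> U4
The empty set is not sufficient: P1 (U5 <- U6 -> U4) has no collider blocking it and no conditioned non-collider, so it is open.
Try {U6}:
  P1: blocked at fork node U6 ∈ conditioning set.
{U6} contains no descendant of U5 and blocks every backdoor path.
No other singleton works — e.g. {U1} leaves P1 open — so {U6} is the unique smallest valid adjustment set.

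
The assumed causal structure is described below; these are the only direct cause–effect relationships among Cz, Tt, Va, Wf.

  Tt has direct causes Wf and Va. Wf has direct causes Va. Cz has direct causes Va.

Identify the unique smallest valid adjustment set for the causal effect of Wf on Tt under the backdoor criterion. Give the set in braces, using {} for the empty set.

{Va}

Variables eligible for adjustment (non-descendants of Wf, excluding Wf and Tt): {Cz, Va}.
Backdoor paths from Wf to Tt:
  P1: Wf <- Va -> Tt
The empty set is not sufficient: P1 (Wf <- Va -> Tt) has no collider blocking it and no conditioned non-collider, so it is open.
Try {Va}:
  P1: blocked at fork node Va ∈ conditioning set.
{Va} contains no descendant of Wf and blocks every backdoor path.
No other singleton works — e.g. {Cz} leaves P1 open — so {Va} is the unique smallest valid adjustment set.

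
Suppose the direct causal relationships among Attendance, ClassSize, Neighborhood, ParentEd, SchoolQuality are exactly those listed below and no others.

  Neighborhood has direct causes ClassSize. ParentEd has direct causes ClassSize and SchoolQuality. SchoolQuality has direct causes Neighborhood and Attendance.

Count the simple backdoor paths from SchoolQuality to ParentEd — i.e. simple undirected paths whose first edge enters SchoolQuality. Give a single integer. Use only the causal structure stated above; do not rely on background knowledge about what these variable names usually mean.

A backdoor path from SchoolQuality to ParentEd is any simple undirected path whose first edge points into SchoolQuality (i.e. leaves SchoolQuality via a parent).
Parents of SchoolQuality: {Attendance, Neighborhood}.
Enumerating:
  P1: SchoolQuality <- Neighborhood <- ClassSize -> ParentEd
That exhausts the simple backdoor paths. Count: 1.

1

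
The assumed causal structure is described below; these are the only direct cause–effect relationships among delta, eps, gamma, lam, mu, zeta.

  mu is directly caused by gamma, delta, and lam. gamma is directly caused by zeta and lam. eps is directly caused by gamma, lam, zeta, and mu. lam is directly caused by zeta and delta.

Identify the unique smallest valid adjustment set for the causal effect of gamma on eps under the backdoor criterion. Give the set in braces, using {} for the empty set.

{lam, zeta}

Variables eligible for adjustment (non-descendants of gamma, excluding gamma and eps): {delta, lam, zeta}.
Backdoor paths from gamma to eps:
  P1: gamma <- zeta -> lam <- delta -> mu -> eps
  P2: gamma <- zeta -> lam -> mu -> eps
  P3: gamma <- zeta -> lam -> eps
  P4: gamma <- zeta -> eps
  P5: gamma <- lam <- delta -> mu -> eps
  P6: gamma <- lam <- zeta -> eps
  P7: gamma <- lam -> mu -> eps
  P8: gamma <- lam -> eps
The empty set is not sufficient: P2 (gamma <- zeta -> lam -> mu -> eps) has no collider blocking it and no conditioned non-collider, so it is open.
Try {lam, zeta}:
  P1: blocked at fork node zeta ∈ conditioning set.
  P2: blocked at fork node zeta ∈ conditioning set.
  P3: blocked at fork node zeta ∈ conditioning set.
  P4: blocked at fork node zeta ∈ conditioning set.
  P5: blocked at chain node lam ∈ conditioning set.
  P6: blocked at chain node lam ∈ conditioning set.
  P7: blocked at fork node lam ∈ conditioning set.
  P8: blocked at fork node lam ∈ conditioning set.
{lam, zeta} contains no descendant of gamma and blocks every backdoor path.
Every element of {lam, zeta} is needed (dropping lam leaves P5 open; dropping zeta leaves P1 open), so no proper subset is valid.
Among all size-2 subsets of the eligible variables, only {lam, zeta} blocks every backdoor path, so it is the unique smallest valid adjustment set.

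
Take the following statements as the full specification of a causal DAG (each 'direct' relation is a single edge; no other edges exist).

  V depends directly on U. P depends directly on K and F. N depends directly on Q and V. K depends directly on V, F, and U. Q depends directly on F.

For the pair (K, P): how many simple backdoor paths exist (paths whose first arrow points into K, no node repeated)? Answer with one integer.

A backdoor path from K to P is any simple undirected path whose first edge points into K (i.e. leaves K via a parent).
Parents of K: {F, U, V}.
Enumerating:
  P1: K <- F -> P
  P2: K <- U -> V -> N <- Q <- F -> P
  P3: K <- V -> N <- Q <- F -> P
That exhausts the simple backdoor paths. Count: 3.

3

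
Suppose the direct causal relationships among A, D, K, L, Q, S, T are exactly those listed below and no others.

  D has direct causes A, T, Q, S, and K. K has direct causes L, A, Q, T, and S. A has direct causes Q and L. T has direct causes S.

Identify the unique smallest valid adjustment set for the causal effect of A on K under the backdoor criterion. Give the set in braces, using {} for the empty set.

{L, Q}

Variables eligible for adjustment (non-descendants of A, excluding A and K): {L, Q, S, T}.
Backdoor paths from A to K:
  P1: A <- L -> K
  P2: A <- Q -> K
  P3: A <- Q -> D <- S -> T -> K
  P4: A <- Q -> D <- S -> K
  P5: A <- Q -> D <- T <- S -> K
  P6: A <- Q -> D <- T -> K
  P7: A <- Q -> D <- K
The empty set is not sufficient: P1 (A <- L -> K) has no collider blocking it and no conditioned non-collider, so it is open.
Try {L, Q}:
  P1: blocked at fork node L ∈ conditioning set.
  P2: blocked at fork node Q ∈ conditioning set.
  P3: blocked at fork node Q ∈ conditioning set.
  P4: blocked at fork node Q ∈ conditioning set.
  P5: blocked at fork node Q ∈ conditioning set.
  P6: blocked at fork node Q ∈ conditioning set.
  P7: blocked at fork node Q ∈ conditioning set.
{L, Q} contains no descendant of A and blocks every backdoor path.
Every element of {L, Q} is needed (dropping L leaves P1 open; dropping Q leaves P2 open), so no proper subset is valid.
Among all size-2 subsets of the eligible variables, only {L, Q} blocks every backdoor path, so it is the unique smallest valid adjustment set.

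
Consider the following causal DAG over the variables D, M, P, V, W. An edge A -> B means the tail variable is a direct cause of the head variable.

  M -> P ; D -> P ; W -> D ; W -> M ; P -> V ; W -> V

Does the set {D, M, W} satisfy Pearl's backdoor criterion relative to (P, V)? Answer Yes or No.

Yes

Backdoor paths from P to V (paths whose first edge points into P):
  P1: P <- M <- W -> V
  P2: P <- D <- W -> V
Condition 1 (no descendant of P in the set): holds — descendants of P are {V}; none are in {D, M, W}.
Condition 2 (every backdoor path blocked by {D, M, W}):
  P1: blocked at chain node M ∈ conditioning set.
  P2: blocked at chain node D ∈ conditioning set.
{D, M, W} satisfies the backdoor criterion.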